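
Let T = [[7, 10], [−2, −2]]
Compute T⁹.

tr T = 5 and det T = 6, so the characteristic polynomial is λ² − (5)λ + (6) with roots 2 and 3.
Eigenvectors give P = [[−2, 5], [1, −2]] with P⁻¹ = [[2, 5], [1, 2]], and T = P·diag(2, 3)·P⁻¹.
Then T⁹ = P·diag(512, 19683)·P⁻¹ = [[−1024, 98415], [512, −39366]] · [[2, 5], [1, 2]] = [[96367, 191710], [−38342, −76172]].

[[96367, 191710], [−38342, −76172]]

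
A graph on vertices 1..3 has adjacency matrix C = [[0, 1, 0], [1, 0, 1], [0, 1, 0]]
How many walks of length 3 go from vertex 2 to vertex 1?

2

The number of length-3 walks from vertex 2 to vertex 1 is entry (2,1) of C^3, where C is the adjacency matrix.
C^2 = [[1, 0, 1], [0, 2, 0], [1, 0, 1]]
C^3 = [[0, 2, 0], [2, 0, 2], [0, 2, 0]]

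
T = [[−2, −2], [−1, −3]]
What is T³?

[[−22, −42], [−21, −43]]

T² = [[6, 10], [5, 11]]
T³ = [[−22, −42], [−21, −43]]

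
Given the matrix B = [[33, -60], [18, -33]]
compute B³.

tr B = 0 and det B = -9, so the characteristic polynomial is λ² − (0)λ + (-9) with roots 3 and -3.
Eigenvectors give P = [[2, -5], [1, -3]] with P⁻¹ = [[3, -5], [1, -2]], and B = P·diag(3, -3)·P⁻¹.
Then B³ = P·diag(27, -27)·P⁻¹ = [[54, 135], [27, 81]] · [[3, -5], [1, -2]] = [[297, -540], [162, -297]].

[[297, -540], [162, -297]]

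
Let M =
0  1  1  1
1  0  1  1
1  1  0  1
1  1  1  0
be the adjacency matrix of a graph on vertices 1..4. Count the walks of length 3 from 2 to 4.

7

The number of length-3 walks from vertex 2 to vertex 4 is entry (2,4) of M^3, where M is the adjacency matrix.
M^2 = [[3, 2, 2, 2], [2, 3, 2, 2], [2, 2, 3, 2], [2, 2, 2, 3]]
M^3 = [[6, 7, 7, 7], [7, 6, 7, 7], [7, 7, 6, 7], [7, 7, 7, 6]]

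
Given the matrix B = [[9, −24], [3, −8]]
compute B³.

[[9, −24], [3, −8]]

B² = B (a projection; rank 1, trace 1), so B³ = B.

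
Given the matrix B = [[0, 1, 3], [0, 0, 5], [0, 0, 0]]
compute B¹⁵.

[[0, 0, 0], [0, 0, 0], [0, 0, 0]]

B is strictly triangular, hence nilpotent: B³ = 0, so B¹⁵ = 0.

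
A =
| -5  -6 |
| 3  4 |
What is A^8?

[[511, 510], [-255, -254]]

tr A = -1 and det A = -2, so the characteristic polynomial is λ² − (-1)λ + (-2) with roots 1 and -2.
Eigenvectors give P = [[-1, 2], [1, -1]] with P⁻¹ = [[1, 2], [1, 1]], and A = P·diag(1, -2)·P⁻¹.
Then A^8 = P·diag(1, 256)·P⁻¹ = [[-1, 512], [1, -256]] · [[1, 2], [1, 1]] = [[511, 510], [-255, -254]].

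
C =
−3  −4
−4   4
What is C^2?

[[25, −4], [−4, 32]]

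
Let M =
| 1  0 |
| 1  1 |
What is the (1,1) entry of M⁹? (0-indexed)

M = I + N where N = [[0, 0], [1, 0]] is strictly lower-triangular, so N² = 0.
(I + N)⁹ = I + 9·N = [[1, 0], [9, 1]].

1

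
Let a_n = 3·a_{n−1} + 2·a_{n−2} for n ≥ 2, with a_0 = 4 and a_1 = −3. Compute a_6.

−373

With companion matrix C = [[3, 2], [1, 0]], [a_n, a_{n−1}]ᵀ = C·[a_{n−1}, a_{n−2}]ᵀ, so [a_6, a_5]ᵀ = C⁵·[a_1, a_0]ᵀ.
C⁵ = [[495, 278], [139, 78]], giving [a_6, a_5]ᵀ = [[−373], [−105]].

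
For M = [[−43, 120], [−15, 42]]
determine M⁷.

[[−20707, 55560], [−6945, 18648]]

tr M = −1 and det M = −6, so the characteristic polynomial is λ² − (−1)λ + (−6) with roots −3 and 2.
Eigenvectors give P = [[−3, 8], [−1, 3]] with P⁻¹ = [[−3, 8], [−1, 3]], and M = P·diag(−3, 2)·P⁻¹.
Then M⁷ = P·diag(−2187, 128)·P⁻¹ = [[6561, 1024], [2187, 384]] · [[−3, 8], [−1, 3]] = [[−20707, 55560], [−6945, 18648]].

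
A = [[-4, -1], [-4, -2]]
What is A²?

[[20, 6], [24, 8]]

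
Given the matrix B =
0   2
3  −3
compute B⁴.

B² = [[6, −6], [−9, 15]]
B³ = [[−18, 30], [45, −63]]
B⁴ = [[90, −126], [−189, 279]]

[[90, −126], [−189, 279]]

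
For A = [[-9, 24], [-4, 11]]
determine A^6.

[[-1455, 4368], [-728, 2185]]

tr A = 2 and det A = -3, so the characteristic polynomial is λ² − (2)λ + (-3) with roots 3 and -1.
Eigenvectors give P = [[2, -3], [1, -1]] with P⁻¹ = [[-1, 3], [-1, 2]], and A = P·diag(3, -1)·P⁻¹.
Then A^6 = P·diag(729, 1)·P⁻¹ = [[1458, -3], [729, -1]] · [[-1, 3], [-1, 2]] = [[-1455, 4368], [-728, 2185]].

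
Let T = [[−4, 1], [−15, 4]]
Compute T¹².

[[1, 0], [0, 1]]

T² = I (check: tr T = 0 and det T = −1), so T¹² = I since 12 is even.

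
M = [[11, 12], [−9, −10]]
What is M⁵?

tr M = 1 and det M = −2, so the characteristic polynomial is λ² − (1)λ + (−2) with roots 2 and −1.
Eigenvectors give P = [[4, −1], [−3, 1]] with P⁻¹ = [[1, 1], [3, 4]], and M = P·diag(2, −1)·P⁻¹.
Then M⁵ = P·diag(32, −1)·P⁻¹ = [[128, 1], [−96, −1]] · [[1, 1], [3, 4]] = [[131, 132], [−99, −100]].

[[131, 132], [−99, −100]]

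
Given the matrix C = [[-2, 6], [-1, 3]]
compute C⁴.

C² = C (a projection; rank 1, trace 1), so C⁴ = C.

[[-2, 6], [-1, 3]]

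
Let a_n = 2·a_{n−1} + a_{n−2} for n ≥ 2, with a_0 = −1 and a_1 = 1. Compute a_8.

With companion matrix Q = [[2, 1], [1, 0]], [a_n, a_{n−1}]ᵀ = Q·[a_{n−1}, a_{n−2}]ᵀ, so [a_8, a_7]ᵀ = Q⁷·[a_1, a_0]ᵀ.
Q⁷ = [[408, 169], [169, 70]], giving [a_8, a_7]ᵀ = [[239], [99]].

239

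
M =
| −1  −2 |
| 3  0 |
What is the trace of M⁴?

M² = [[−5, 2], [−3, −6]]
M³ = [[11, 10], [−15, 6]]
M⁴ = [[19, −22], [33, 30]]

49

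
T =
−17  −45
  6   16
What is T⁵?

[[−197, −495], [66, 166]]

tr T = −1 and det T = −2, so the characteristic polynomial is λ² − (−1)λ + (−2) with roots −2 and 1.
Eigenvectors give P = [[−3, −5], [1, 2]] with P⁻¹ = [[−2, −5], [1, 3]], and T = P·diag(−2, 1)·P⁻¹.
Then T⁵ = P·diag(−32, 1)·P⁻¹ = [[96, −5], [−32, 2]] · [[−2, −5], [1, 3]] = [[−197, −495], [66, 166]].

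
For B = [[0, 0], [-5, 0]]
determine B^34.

B is strictly triangular, hence nilpotent: B^2 = 0, so B^34 = 0.

[[0, 0], [0, 0]]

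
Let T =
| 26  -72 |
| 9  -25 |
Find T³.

tr T = 1 and det T = -2, so the characteristic polynomial is λ² − (1)λ + (-2) with roots 2 and -1.
Eigenvectors give P = [[3, -8], [1, -3]] with P⁻¹ = [[3, -8], [1, -3]], and T = P·diag(2, -1)·P⁻¹.
Then T³ = P·diag(8, -1)·P⁻¹ = [[24, 8], [8, 3]] · [[3, -8], [1, -3]] = [[80, -216], [27, -73]].

[[80, -216], [27, -73]]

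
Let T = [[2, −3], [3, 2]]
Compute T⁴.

T² = [[−5, −12], [12, −5]]
T³ = [[−46, −9], [9, −46]]
T⁴ = [[−119, 120], [−120, −119]]

[[−119, 120], [−120, −119]]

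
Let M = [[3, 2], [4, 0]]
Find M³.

M² = [[17, 6], [12, 8]]
M³ = [[75, 34], [68, 24]]

[[75, 34], [68, 24]]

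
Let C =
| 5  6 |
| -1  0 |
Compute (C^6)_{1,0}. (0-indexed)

-665

tr C = 5 and det C = 6, so the characteristic polynomial is λ² − (5)λ + (6) with roots 2 and 3.
Eigenvectors give P = [[2, 3], [-1, -1]] with P⁻¹ = [[-1, -3], [1, 2]], and C = P·diag(2, 3)·P⁻¹.
Then C^6 = P·diag(64, 729)·P⁻¹ = [[128, 2187], [-64, -729]] · [[-1, -3], [1, 2]] = [[2059, 3990], [-665, -1266]].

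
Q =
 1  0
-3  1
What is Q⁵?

[[1, 0], [-15, 1]]

Q = I + N where N = [[0, 0], [-3, 0]] is strictly lower-triangular, so N² = 0.
(I + N)⁵ = I + 5·N = [[1, 0], [-15, 1]].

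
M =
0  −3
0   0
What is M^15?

[[0, 0], [0, 0]]

M is strictly triangular, hence nilpotent: M^2 = 0, so M^15 = 0.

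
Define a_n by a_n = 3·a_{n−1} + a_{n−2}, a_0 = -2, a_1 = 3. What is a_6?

With companion matrix T = [[3, 1], [1, 0]], [a_n, a_{n−1}]ᵀ = T·[a_{n−1}, a_{n−2}]ᵀ, so [a_6, a_5]ᵀ = T⁵·[a_1, a_0]ᵀ.
T⁵ = [[360, 109], [109, 33]], giving [a_6, a_5]ᵀ = [[862], [261]].

862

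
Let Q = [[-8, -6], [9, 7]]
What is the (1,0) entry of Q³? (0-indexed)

tr Q = -1 and det Q = -2, so the characteristic polynomial is λ² − (-1)λ + (-2) with roots -2 and 1.
Eigenvectors give P = [[-1, 2], [1, -3]] with P⁻¹ = [[-3, -2], [-1, -1]], and Q = P·diag(-2, 1)·P⁻¹.
Then Q³ = P·diag(-8, 1)·P⁻¹ = [[8, 2], [-8, -3]] · [[-3, -2], [-1, -1]] = [[-26, -18], [27, 19]].

27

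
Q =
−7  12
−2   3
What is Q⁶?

tr Q = −4 and det Q = 3, so the characteristic polynomial is λ² − (−4)λ + (3) with roots −3 and −1.
Eigenvectors give P = [[3, −2], [1, −1]] with P⁻¹ = [[1, −2], [1, −3]], and Q = P·diag(−3, −1)·P⁻¹.
Then Q⁶ = P·diag(729, 1)·P⁻¹ = [[2187, −2], [729, −1]] · [[1, −2], [1, −3]] = [[2185, −4368], [728, −1455]].

[[2185, −4368], [728, −1455]]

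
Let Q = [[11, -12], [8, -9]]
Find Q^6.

[[2185, -2184], [1456, -1455]]

tr Q = 2 and det Q = -3, so the characteristic polynomial is λ² − (2)λ + (-3) with roots -1 and 3.
Eigenvectors give P = [[1, 3], [1, 2]] with P⁻¹ = [[-2, 3], [1, -1]], and Q = P·diag(-1, 3)·P⁻¹.
Then Q^6 = P·diag(1, 729)·P⁻¹ = [[1, 2187], [1, 1458]] · [[-2, 3], [1, -1]] = [[2185, -2184], [1456, -1455]].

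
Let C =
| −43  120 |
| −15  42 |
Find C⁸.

[[57001, −151320], [18915, −50184]]

tr C = −1 and det C = −6, so the characteristic polynomial is λ² − (−1)λ + (−6) with roots −3 and 2.
Eigenvectors give P = [[−3, −8], [−1, −3]] with P⁻¹ = [[−3, 8], [1, −3]], and C = P·diag(−3, 2)·P⁻¹.
Then C⁸ = P·diag(6561, 256)·P⁻¹ = [[−19683, −2048], [−6561, −768]] · [[−3, 8], [1, −3]] = [[57001, −151320], [18915, −50184]].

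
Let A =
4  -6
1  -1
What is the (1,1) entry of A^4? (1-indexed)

46

tr A = 3 and det A = 2, so the characteristic polynomial is λ² − (3)λ + (2) with roots 2 and 1.
Eigenvectors give P = [[3, 2], [1, 1]] with P⁻¹ = [[1, -2], [-1, 3]], and A = P·diag(2, 1)·P⁻¹.
Then A^4 = P·diag(16, 1)·P⁻¹ = [[48, 2], [16, 1]] · [[1, -2], [-1, 3]] = [[46, -90], [15, -29]].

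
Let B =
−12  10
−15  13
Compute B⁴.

tr B = 1 and det B = −6, so the characteristic polynomial is λ² − (1)λ + (−6) with roots 3 and −2.
Eigenvectors give P = [[−2, 1], [−3, 1]] with P⁻¹ = [[1, −1], [3, −2]], and B = P·diag(3, −2)·P⁻¹.
Then B⁴ = P·diag(81, 16)·P⁻¹ = [[−162, 16], [−243, 16]] · [[1, −1], [3, −2]] = [[−114, 130], [−195, 211]].

[[−114, 130], [−195, 211]]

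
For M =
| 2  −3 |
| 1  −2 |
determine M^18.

[[1, 0], [0, 1]]

M² = I (check: tr M = 0 and det M = −1), so M^18 = I since 18 is even.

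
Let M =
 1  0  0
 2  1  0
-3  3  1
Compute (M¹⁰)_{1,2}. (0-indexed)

0

M = I + N where N = [[0, 0, 0], [2, 0, 0], [-3, 3, 0]] is strictly lower-triangular, so N³ = 0.
(I + N)¹⁰ = I + 10·N + 45·N² = [[1, 0, 0], [20, 1, 0], [240, 30, 1]].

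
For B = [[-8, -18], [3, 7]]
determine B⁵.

[[-98, -198], [33, 67]]

tr B = -1 and det B = -2, so the characteristic polynomial is λ² − (-1)λ + (-2) with roots 1 and -2.
Eigenvectors give P = [[-2, -3], [1, 1]] with P⁻¹ = [[1, 3], [-1, -2]], and B = P·diag(1, -2)·P⁻¹.
Then B⁵ = P·diag(1, -32)·P⁻¹ = [[-2, 96], [1, -32]] · [[1, 3], [-1, -2]] = [[-98, -198], [33, 67]].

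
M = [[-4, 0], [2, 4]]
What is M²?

[[16, 0], [0, 16]]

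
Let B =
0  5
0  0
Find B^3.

B is strictly triangular, hence nilpotent: B^2 = 0, so B^3 = 0.

[[0, 0], [0, 0]]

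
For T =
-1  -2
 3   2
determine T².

[[-5, -2], [3, -2]]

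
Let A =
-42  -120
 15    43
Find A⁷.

tr A = 1 and det A = -6, so the characteristic polynomial is λ² − (1)λ + (-6) with roots -2 and 3.
Eigenvectors give P = [[-3, -8], [1, 3]] with P⁻¹ = [[-3, -8], [1, 3]], and A = P·diag(-2, 3)·P⁻¹.
Then A⁷ = P·diag(-128, 2187)·P⁻¹ = [[384, -17496], [-128, 6561]] · [[-3, -8], [1, 3]] = [[-18648, -55560], [6945, 20707]].

[[-18648, -55560], [6945, 20707]]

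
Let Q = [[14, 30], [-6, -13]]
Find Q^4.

tr Q = 1 and det Q = -2, so the characteristic polynomial is λ² − (1)λ + (-2) with roots -1 and 2.
Eigenvectors give P = [[-2, 5], [1, -2]] with P⁻¹ = [[2, 5], [1, 2]], and Q = P·diag(-1, 2)·P⁻¹.
Then Q^4 = P·diag(1, 16)·P⁻¹ = [[-2, 80], [1, -32]] · [[2, 5], [1, 2]] = [[76, 150], [-30, -59]].

[[76, 150], [-30, -59]]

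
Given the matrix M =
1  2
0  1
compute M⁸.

[[1, 16], [0, 1]]

M = I + N where N = [[0, 2], [0, 0]] is strictly upper-triangular, so N² = 0.
(I + N)⁸ = I + 8·N = [[1, 16], [0, 1]].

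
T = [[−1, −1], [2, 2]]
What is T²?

T² = T (a projection; rank 1, trace 1), so T² = T.

[[−1, −1], [2, 2]]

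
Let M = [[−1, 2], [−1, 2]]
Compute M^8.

[[−1, 2], [−1, 2]]

M² = M (a projection; rank 1, trace 1), so M^8 = M.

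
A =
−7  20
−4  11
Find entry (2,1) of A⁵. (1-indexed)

tr A = 4 and det A = 3, so the characteristic polynomial is λ² − (4)λ + (3) with roots 3 and 1.
Eigenvectors give P = [[2, 5], [1, 2]] with P⁻¹ = [[−2, 5], [1, −2]], and A = P·diag(3, 1)·P⁻¹.
Then A⁵ = P·diag(243, 1)·P⁻¹ = [[486, 5], [243, 2]] · [[−2, 5], [1, −2]] = [[−967, 2420], [−484, 1211]].

−484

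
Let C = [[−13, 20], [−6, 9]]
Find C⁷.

[[−13117, 21860], [−6558, 10929]]

tr C = −4 and det C = 3, so the characteristic polynomial is λ² − (−4)λ + (3) with roots −1 and −3.
Eigenvectors give P = [[−5, 2], [−3, 1]] with P⁻¹ = [[1, −2], [3, −5]], and C = P·diag(−1, −3)·P⁻¹.
Then C⁷ = P·diag(−1, −2187)·P⁻¹ = [[5, −4374], [3, −2187]] · [[1, −2], [3, −5]] = [[−13117, 21860], [−6558, 10929]].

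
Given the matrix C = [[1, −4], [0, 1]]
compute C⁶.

[[1, −24], [0, 1]]

C = I + N where N = [[0, −4], [0, 0]] is strictly upper-triangular, so N² = 0.
(I + N)⁶ = I + 6·N = [[1, −24], [0, 1]].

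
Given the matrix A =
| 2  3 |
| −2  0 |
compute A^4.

[[−20, −48], [32, 12]]

A^2 = [[−2, 6], [−4, −6]]
A^3 = [[−16, −6], [4, −12]]
A^4 = [[−20, −48], [32, 12]]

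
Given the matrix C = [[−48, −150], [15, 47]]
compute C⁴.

[[666, 1950], [−195, −569]]

tr C = −1 and det C = −6, so the characteristic polynomial is λ² − (−1)λ + (−6) with roots 2 and −3.
Eigenvectors give P = [[−3, −10], [1, 3]] with P⁻¹ = [[3, 10], [−1, −3]], and C = P·diag(2, −3)·P⁻¹.
Then C⁴ = P·diag(16, 81)·P⁻¹ = [[−48, −810], [16, 243]] · [[3, 10], [−1, −3]] = [[666, 1950], [−195, −569]].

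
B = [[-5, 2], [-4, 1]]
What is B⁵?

[[-485, 242], [-484, 241]]

tr B = -4 and det B = 3, so the characteristic polynomial is λ² − (-4)λ + (3) with roots -3 and -1.
Eigenvectors give P = [[1, -1], [1, -2]] with P⁻¹ = [[2, -1], [1, -1]], and B = P·diag(-3, -1)·P⁻¹.
Then B⁵ = P·diag(-243, -1)·P⁻¹ = [[-243, 1], [-243, 2]] · [[2, -1], [1, -1]] = [[-485, 242], [-484, 241]].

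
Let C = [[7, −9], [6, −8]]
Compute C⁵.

tr C = −1 and det C = −2, so the characteristic polynomial is λ² − (−1)λ + (−2) with roots 1 and −2.
Eigenvectors give P = [[−3, −1], [−2, −1]] with P⁻¹ = [[−1, 1], [2, −3]], and C = P·diag(1, −2)·P⁻¹.
Then C⁵ = P·diag(1, −32)·P⁻¹ = [[−3, 32], [−2, 32]] · [[−1, 1], [2, −3]] = [[67, −99], [66, −98]].

[[67, −99], [66, −98]]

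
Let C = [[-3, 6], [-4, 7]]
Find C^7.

tr C = 4 and det C = 3, so the characteristic polynomial is λ² − (4)λ + (3) with roots 1 and 3.
Eigenvectors give P = [[3, -1], [2, -1]] with P⁻¹ = [[1, -1], [2, -3]], and C = P·diag(1, 3)·P⁻¹.
Then C^7 = P·diag(1, 2187)·P⁻¹ = [[3, -2187], [2, -2187]] · [[1, -1], [2, -3]] = [[-4371, 6558], [-4372, 6559]].

[[-4371, 6558], [-4372, 6559]]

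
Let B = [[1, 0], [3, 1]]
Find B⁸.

B = I + N where N = [[0, 0], [3, 0]] is strictly lower-triangular, so N² = 0.
(I + N)⁸ = I + 8·N = [[1, 0], [24, 1]].

[[1, 0], [24, 1]]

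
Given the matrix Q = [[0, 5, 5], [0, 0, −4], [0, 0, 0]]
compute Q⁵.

[[0, 0, 0], [0, 0, 0], [0, 0, 0]]

Q is strictly triangular, hence nilpotent: Q³ = 0, so Q⁵ = 0.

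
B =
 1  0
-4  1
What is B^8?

[[1, 0], [-32, 1]]

B = I + N where N = [[0, 0], [-4, 0]] is strictly lower-triangular, so N^2 = 0.
(I + N)^8 = I + 8·N = [[1, 0], [-32, 1]].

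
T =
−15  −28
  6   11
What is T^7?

tr T = −4 and det T = 3, so the characteristic polynomial is λ² − (−4)λ + (3) with roots −3 and −1.
Eigenvectors give P = [[7, −2], [−3, 1]] with P⁻¹ = [[1, 2], [3, 7]], and T = P·diag(−3, −1)·P⁻¹.
Then T^7 = P·diag(−2187, −1)·P⁻¹ = [[−15309, 2], [6561, −1]] · [[1, 2], [3, 7]] = [[−15303, −30604], [6558, 13115]].

[[−15303, −30604], [6558, 13115]]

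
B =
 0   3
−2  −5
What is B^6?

[[−1266, −1995], [1330, 2059]]

tr B = −5 and det B = 6, so the characteristic polynomial is λ² − (−5)λ + (6) with roots −3 and −2.
Eigenvectors give P = [[1, −3], [−1, 2]] with P⁻¹ = [[−2, −3], [−1, −1]], and B = P·diag(−3, −2)·P⁻¹.
Then B^6 = P·diag(729, 64)·P⁻¹ = [[729, −192], [−729, 128]] · [[−2, −3], [−1, −1]] = [[−1266, −1995], [1330, 2059]].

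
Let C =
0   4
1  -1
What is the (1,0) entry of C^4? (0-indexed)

C^2 = [[4, -4], [-1, 5]]
C^3 = [[-4, 20], [5, -9]]
C^4 = [[20, -36], [-9, 29]]

-9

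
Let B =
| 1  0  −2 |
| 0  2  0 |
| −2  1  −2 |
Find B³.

B² = [[5, −2, 2], [0, 4, 0], [2, 0, 8]]
B³ = [[1, −2, −14], [0, 8, 0], [−14, 8, −20]]

[[1, −2, −14], [0, 8, 0], [−14, 8, −20]]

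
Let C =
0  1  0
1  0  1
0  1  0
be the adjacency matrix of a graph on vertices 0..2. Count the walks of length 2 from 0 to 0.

The number of length-2 walks from vertex 0 to vertex 0 is entry (0,0) of C^2, where C is the adjacency matrix.
C^2 = [[1, 0, 1], [0, 2, 0], [1, 0, 1]]

1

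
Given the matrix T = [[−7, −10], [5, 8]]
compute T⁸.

tr T = 1 and det T = −6, so the characteristic polynomial is λ² − (1)λ + (−6) with roots 3 and −2.
Eigenvectors give P = [[−1, 2], [1, −1]] with P⁻¹ = [[1, 2], [1, 1]], and T = P·diag(3, −2)·P⁻¹.
Then T⁸ = P·diag(6561, 256)·P⁻¹ = [[−6561, 512], [6561, −256]] · [[1, 2], [1, 1]] = [[−6049, −12610], [6305, 12866]].

[[−6049, −12610], [6305, 12866]]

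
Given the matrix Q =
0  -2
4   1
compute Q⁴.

[[56, 30], [-60, 41]]

Q² = [[-8, -2], [4, -7]]
Q³ = [[-8, 14], [-28, -15]]
Q⁴ = [[56, 30], [-60, 41]]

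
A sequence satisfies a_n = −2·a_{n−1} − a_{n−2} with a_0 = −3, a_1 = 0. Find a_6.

15

With companion matrix C = [[−2, −1], [1, 0]], [a_n, a_{n−1}]ᵀ = C·[a_{n−1}, a_{n−2}]ᵀ, so [a_6, a_5]ᵀ = C⁵·[a_1, a_0]ᵀ.
C⁵ = [[−6, −5], [5, 4]], giving [a_6, a_5]ᵀ = [[15], [−12]].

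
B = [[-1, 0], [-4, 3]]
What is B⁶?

[[1, 0], [-728, 729]]

tr B = 2 and det B = -3, so the characteristic polynomial is λ² − (2)λ + (-3) with roots 3 and -1.
Eigenvectors give P = [[0, 1], [-1, 1]] with P⁻¹ = [[1, -1], [1, 0]], and B = P·diag(3, -1)·P⁻¹.
Then B⁶ = P·diag(729, 1)·P⁻¹ = [[0, 1], [-729, 1]] · [[1, -1], [1, 0]] = [[1, 0], [-728, 729]].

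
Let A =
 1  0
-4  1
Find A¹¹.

[[1, 0], [-44, 1]]

A = I + N where N = [[0, 0], [-4, 0]] is strictly lower-triangular, so N² = 0.
(I + N)¹¹ = I + 11·N = [[1, 0], [-44, 1]].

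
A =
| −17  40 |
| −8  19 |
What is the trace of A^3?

26

tr A = 2 and det A = −3, so the characteristic polynomial is λ² − (2)λ + (−3) with roots 3 and −1.
Eigenvectors give P = [[−2, 5], [−1, 2]] with P⁻¹ = [[2, −5], [1, −2]], and A = P·diag(3, −1)·P⁻¹.
Then A^3 = P·diag(27, −1)·P⁻¹ = [[−54, −5], [−27, −2]] · [[2, −5], [1, −2]] = [[−113, 280], [−56, 139]].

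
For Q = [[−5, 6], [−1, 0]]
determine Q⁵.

[[−665, 1266], [−211, 390]]

tr Q = −5 and det Q = 6, so the characteristic polynomial is λ² − (−5)λ + (6) with roots −2 and −3.
Eigenvectors give P = [[−2, 3], [−1, 1]] with P⁻¹ = [[1, −3], [1, −2]], and Q = P·diag(−2, −3)·P⁻¹.
Then Q⁵ = P·diag(−32, −243)·P⁻¹ = [[64, −729], [32, −243]] · [[1, −3], [1, −2]] = [[−665, 1266], [−211, 390]].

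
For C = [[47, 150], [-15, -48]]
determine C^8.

tr C = -1 and det C = -6, so the characteristic polynomial is λ² − (-1)λ + (-6) with roots 2 and -3.
Eigenvectors give P = [[10, -3], [-3, 1]] with P⁻¹ = [[1, 3], [3, 10]], and C = P·diag(2, -3)·P⁻¹.
Then C^8 = P·diag(256, 6561)·P⁻¹ = [[2560, -19683], [-768, 6561]] · [[1, 3], [3, 10]] = [[-56489, -189150], [18915, 63306]].

[[-56489, -189150], [18915, 63306]]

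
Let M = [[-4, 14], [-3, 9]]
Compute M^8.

[[-37574, 88270], [-18915, 44391]]

tr M = 5 and det M = 6, so the characteristic polynomial is λ² − (5)λ + (6) with roots 3 and 2.
Eigenvectors give P = [[2, 7], [1, 3]] with P⁻¹ = [[-3, 7], [1, -2]], and M = P·diag(3, 2)·P⁻¹.
Then M^8 = P·diag(6561, 256)·P⁻¹ = [[13122, 1792], [6561, 768]] · [[-3, 7], [1, -2]] = [[-37574, 88270], [-18915, 44391]].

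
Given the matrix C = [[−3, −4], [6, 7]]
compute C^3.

tr C = 4 and det C = 3, so the characteristic polynomial is λ² − (4)λ + (3) with roots 1 and 3.
Eigenvectors give P = [[−1, −2], [1, 3]] with P⁻¹ = [[−3, −2], [1, 1]], and C = P·diag(1, 3)·P⁻¹.
Then C^3 = P·diag(1, 27)·P⁻¹ = [[−1, −54], [1, 81]] · [[−3, −2], [1, 1]] = [[−51, −52], [78, 79]].

[[−51, −52], [78, 79]]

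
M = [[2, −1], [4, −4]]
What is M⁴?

[[−16, 24], [−96, 128]]

M² = [[0, 2], [−8, 12]]
M³ = [[8, −8], [32, −40]]
M⁴ = [[−16, 24], [−96, 128]]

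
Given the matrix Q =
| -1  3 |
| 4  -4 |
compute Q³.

[[-73, 99], [132, -172]]

Q² = [[13, -15], [-20, 28]]
Q³ = [[-73, 99], [132, -172]]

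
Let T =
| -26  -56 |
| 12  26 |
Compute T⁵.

tr T = 0 and det T = -4, so the characteristic polynomial is λ² − (0)λ + (-4) with roots -2 and 2.
Eigenvectors give P = [[7, -2], [-3, 1]] with P⁻¹ = [[1, 2], [3, 7]], and T = P·diag(-2, 2)·P⁻¹.
Then T⁵ = P·diag(-32, 32)·P⁻¹ = [[-224, -64], [96, 32]] · [[1, 2], [3, 7]] = [[-416, -896], [192, 416]].

[[-416, -896], [192, 416]]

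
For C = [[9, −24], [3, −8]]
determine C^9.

[[9, −24], [3, −8]]

C² = C (a projection; rank 1, trace 1), so C^9 = C.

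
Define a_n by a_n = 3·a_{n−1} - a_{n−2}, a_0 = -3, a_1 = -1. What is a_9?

377

With companion matrix T = [[3, -1], [1, 0]], [a_n, a_{n−1}]ᵀ = T·[a_{n−1}, a_{n−2}]ᵀ, so [a_9, a_8]ᵀ = T^8·[a_1, a_0]ᵀ.
T^8 = [[2584, -987], [987, -377]], giving [a_9, a_8]ᵀ = [[377], [144]].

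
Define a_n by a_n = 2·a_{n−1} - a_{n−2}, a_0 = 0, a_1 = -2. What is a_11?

-22

With companion matrix T = [[2, -1], [1, 0]], [a_n, a_{n−1}]ᵀ = T·[a_{n−1}, a_{n−2}]ᵀ, so [a_11, a_10]ᵀ = T¹⁰·[a_1, a_0]ᵀ.
T¹⁰ = [[11, -10], [10, -9]], giving [a_11, a_10]ᵀ = [[-22], [-20]].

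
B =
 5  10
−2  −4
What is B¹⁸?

[[5, 10], [−2, −4]]

B² = B (a projection; rank 1, trace 1), so B¹⁸ = B.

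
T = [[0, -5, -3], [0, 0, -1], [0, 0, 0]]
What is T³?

[[0, 0, 0], [0, 0, 0], [0, 0, 0]]

T is strictly triangular, hence nilpotent: T³ = 0, so T³ = 0.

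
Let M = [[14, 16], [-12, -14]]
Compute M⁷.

tr M = 0 and det M = -4, so the characteristic polynomial is λ² − (0)λ + (-4) with roots -2 and 2.
Eigenvectors give P = [[1, 4], [-1, -3]] with P⁻¹ = [[-3, -4], [1, 1]], and M = P·diag(-2, 2)·P⁻¹.
Then M⁷ = P·diag(-128, 128)·P⁻¹ = [[-128, 512], [128, -384]] · [[-3, -4], [1, 1]] = [[896, 1024], [-768, -896]].

[[896, 1024], [-768, -896]]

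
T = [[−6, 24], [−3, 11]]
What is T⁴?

[[−504, 1560], [−195, 601]]

tr T = 5 and det T = 6, so the characteristic polynomial is λ² − (5)λ + (6) with roots 2 and 3.
Eigenvectors give P = [[−3, −8], [−1, −3]] with P⁻¹ = [[−3, 8], [1, −3]], and T = P·diag(2, 3)·P⁻¹.
Then T⁴ = P·diag(16, 81)·P⁻¹ = [[−48, −648], [−16, −243]] · [[−3, 8], [1, −3]] = [[−504, 1560], [−195, 601]].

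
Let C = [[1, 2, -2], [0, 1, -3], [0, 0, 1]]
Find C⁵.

C = I + N where N = [[0, 2, -2], [0, 0, -3], [0, 0, 0]] is strictly upper-triangular, so N³ = 0.
(I + N)⁵ = I + 5·N + 10·N² = [[1, 10, -70], [0, 1, -15], [0, 0, 1]].

[[1, 10, -70], [0, 1, -15], [0, 0, 1]]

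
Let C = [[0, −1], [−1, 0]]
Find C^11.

C² = I (check: tr C = 0 and det C = −1), so C^11 = C since 11 is odd.

[[0, −1], [−1, 0]]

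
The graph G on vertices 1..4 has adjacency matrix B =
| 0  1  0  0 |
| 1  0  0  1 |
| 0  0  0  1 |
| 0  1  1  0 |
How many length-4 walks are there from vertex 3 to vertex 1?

0

The number of length-4 walks from vertex 3 to vertex 1 is entry (3,1) of B⁴, where B is the adjacency matrix.
B² = [[1, 0, 0, 1], [0, 2, 1, 0], [0, 1, 1, 0], [1, 0, 0, 2]]
B³ = [[0, 2, 1, 0], [2, 0, 0, 3], [1, 0, 0, 2], [0, 3, 2, 0]]
B⁴ = [[2, 0, 0, 3], [0, 5, 3, 0], [0, 3, 2, 0], [3, 0, 0, 5]]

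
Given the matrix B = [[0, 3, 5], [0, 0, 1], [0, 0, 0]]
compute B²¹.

[[0, 0, 0], [0, 0, 0], [0, 0, 0]]

B is strictly triangular, hence nilpotent: B³ = 0, so B²¹ = 0.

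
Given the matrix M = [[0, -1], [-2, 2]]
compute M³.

M² = [[2, -2], [-4, 6]]
M³ = [[4, -6], [-12, 16]]

[[4, -6], [-12, 16]]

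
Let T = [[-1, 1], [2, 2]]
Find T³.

[[-1, 5], [10, 14]]

T² = [[3, 1], [2, 6]]
T³ = [[-1, 5], [10, 14]]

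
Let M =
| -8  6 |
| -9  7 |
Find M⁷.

tr M = -1 and det M = -2, so the characteristic polynomial is λ² − (-1)λ + (-2) with roots 1 and -2.
Eigenvectors give P = [[-2, 1], [-3, 1]] with P⁻¹ = [[1, -1], [3, -2]], and M = P·diag(1, -2)·P⁻¹.
Then M⁷ = P·diag(1, -128)·P⁻¹ = [[-2, -128], [-3, -128]] · [[1, -1], [3, -2]] = [[-386, 258], [-387, 259]].

[[-386, 258], [-387, 259]]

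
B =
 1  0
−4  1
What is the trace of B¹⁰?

2

B = I + N where N = [[0, 0], [−4, 0]] is strictly lower-triangular, so N² = 0.
(I + N)¹⁰ = I + 10·N = [[1, 0], [−40, 1]].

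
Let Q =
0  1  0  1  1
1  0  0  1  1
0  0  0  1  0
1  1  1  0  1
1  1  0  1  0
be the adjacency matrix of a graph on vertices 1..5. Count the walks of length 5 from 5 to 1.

The number of length-5 walks from vertex 5 to vertex 1 is entry (5,1) of Q⁵, where Q is the adjacency matrix.
Q² = [[3, 2, 1, 2, 2], [2, 3, 1, 2, 2], [1, 1, 1, 0, 1], [2, 2, 0, 4, 2], [2, 2, 1, 2, 3]]
Q³ = [[6, 7, 2, 8, 7], [7, 6, 2, 8, 7], [2, 2, 0, 4, 2], [8, 8, 4, 6, 8], [7, 7, 2, 8, 6]]
Q⁴ = [[22, 21, 8, 22, 21], [21, 22, 8, 22, 21], [8, 8, 4, 6, 8], [22, 22, 6, 28, 22], [21, 21, 8, 22, 22]]
Q⁵ = [[64, 65, 22, 72, 65], [65, 64, 22, 72, 65], [22, 22, 6, 28, 22], [72, 72, 28, 72, 72], [65, 65, 22, 72, 64]]

65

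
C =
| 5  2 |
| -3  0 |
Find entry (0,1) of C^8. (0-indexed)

12610

tr C = 5 and det C = 6, so the characteristic polynomial is λ² − (5)λ + (6) with roots 2 and 3.
Eigenvectors give P = [[-2, -1], [3, 1]] with P⁻¹ = [[1, 1], [-3, -2]], and C = P·diag(2, 3)·P⁻¹.
Then C^8 = P·diag(256, 6561)·P⁻¹ = [[-512, -6561], [768, 6561]] · [[1, 1], [-3, -2]] = [[19171, 12610], [-18915, -12354]].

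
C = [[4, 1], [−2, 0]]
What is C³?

C² = [[14, 4], [−8, −2]]
C³ = [[48, 14], [−28, −8]]

[[48, 14], [−28, −8]]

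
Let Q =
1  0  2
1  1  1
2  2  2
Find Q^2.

[[5, 4, 6], [4, 3, 5], [8, 6, 10]]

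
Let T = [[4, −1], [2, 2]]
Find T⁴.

T² = [[14, −6], [12, 2]]
T³ = [[44, −26], [52, −8]]
T⁴ = [[124, −96], [192, −68]]

[[124, −96], [192, −68]]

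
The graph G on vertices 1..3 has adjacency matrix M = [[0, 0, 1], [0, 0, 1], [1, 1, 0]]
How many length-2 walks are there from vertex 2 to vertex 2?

The number of length-2 walks from vertex 2 to vertex 2 is entry (2,2) of M², where M is the adjacency matrix.
M² = [[1, 1, 0], [1, 1, 0], [0, 0, 2]]

1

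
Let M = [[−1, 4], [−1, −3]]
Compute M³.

M² = [[−3, −16], [4, 5]]
M³ = [[19, 36], [−9, 1]]

[[19, 36], [−9, 1]]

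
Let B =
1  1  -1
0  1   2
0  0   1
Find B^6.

[[1, 6, 24], [0, 1, 12], [0, 0, 1]]

B = I + N where N = [[0, 1, -1], [0, 0, 2], [0, 0, 0]] is strictly upper-triangular, so N^3 = 0.
(I + N)^6 = I + 6·N + 15·N^2 = [[1, 6, 24], [0, 1, 12], [0, 0, 1]].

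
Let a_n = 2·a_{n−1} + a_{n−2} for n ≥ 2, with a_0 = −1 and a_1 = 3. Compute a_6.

181

With companion matrix M = [[2, 1], [1, 0]], [a_n, a_{n−1}]ᵀ = M·[a_{n−1}, a_{n−2}]ᵀ, so [a_6, a_5]ᵀ = M⁵·[a_1, a_0]ᵀ.
M⁵ = [[70, 29], [29, 12]], giving [a_6, a_5]ᵀ = [[181], [75]].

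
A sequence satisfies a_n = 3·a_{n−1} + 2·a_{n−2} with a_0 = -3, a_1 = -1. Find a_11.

With companion matrix C = [[3, 2], [1, 0]], [a_n, a_{n−1}]ᵀ = C·[a_{n−1}, a_{n−2}]ᵀ, so [a_11, a_10]ᵀ = C^10·[a_1, a_0]ᵀ.
C^10 = [[283667, 159294], [79647, 44726]], giving [a_11, a_10]ᵀ = [[-761549], [-213825]].

-761549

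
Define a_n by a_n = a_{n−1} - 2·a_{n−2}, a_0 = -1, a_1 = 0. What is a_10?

-34

With companion matrix B = [[1, -2], [1, 0]], [a_n, a_{n−1}]ᵀ = B·[a_{n−1}, a_{n−2}]ᵀ, so [a_10, a_9]ᵀ = B⁹·[a_1, a_0]ᵀ.
B⁹ = [[-11, 34], [-17, 6]], giving [a_10, a_9]ᵀ = [[-34], [-6]].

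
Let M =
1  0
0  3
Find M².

[[1, 0], [0, 9]]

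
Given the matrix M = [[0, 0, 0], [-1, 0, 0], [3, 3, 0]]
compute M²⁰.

[[0, 0, 0], [0, 0, 0], [0, 0, 0]]

M is strictly triangular, hence nilpotent: M³ = 0, so M²⁰ = 0.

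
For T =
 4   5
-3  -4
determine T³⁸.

[[1, 0], [0, 1]]

T² = I (check: tr T = 0 and det T = -1), so T³⁸ = I since 38 is even.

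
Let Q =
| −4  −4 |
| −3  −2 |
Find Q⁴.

[[1216, 1056], [792, 688]]

Q² = [[28, 24], [18, 16]]
Q³ = [[−184, −160], [−120, −104]]
Q⁴ = [[1216, 1056], [792, 688]]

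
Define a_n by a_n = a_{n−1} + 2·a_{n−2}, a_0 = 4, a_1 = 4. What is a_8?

With companion matrix C = [[1, 2], [1, 0]], [a_n, a_{n−1}]ᵀ = C·[a_{n−1}, a_{n−2}]ᵀ, so [a_8, a_7]ᵀ = C⁷·[a_1, a_0]ᵀ.
C⁷ = [[85, 86], [43, 42]], giving [a_8, a_7]ᵀ = [[684], [340]].

684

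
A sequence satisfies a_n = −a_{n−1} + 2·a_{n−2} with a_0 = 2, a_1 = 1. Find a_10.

With companion matrix Q = [[−1, 2], [1, 0]], [a_n, a_{n−1}]ᵀ = Q·[a_{n−1}, a_{n−2}]ᵀ, so [a_10, a_9]ᵀ = Q⁹·[a_1, a_0]ᵀ.
Q⁹ = [[−341, 342], [171, −170]], giving [a_10, a_9]ᵀ = [[343], [−169]].

343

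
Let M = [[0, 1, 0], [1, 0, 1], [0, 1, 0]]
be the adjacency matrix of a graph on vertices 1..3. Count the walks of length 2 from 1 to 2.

The number of length-2 walks from vertex 1 to vertex 2 is entry (1,2) of M², where M is the adjacency matrix.
M² = [[1, 0, 1], [0, 2, 0], [1, 0, 1]]

0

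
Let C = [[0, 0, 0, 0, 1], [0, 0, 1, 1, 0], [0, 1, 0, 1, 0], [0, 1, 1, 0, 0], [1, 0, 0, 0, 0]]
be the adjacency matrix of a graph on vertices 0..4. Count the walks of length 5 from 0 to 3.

0

The number of length-5 walks from vertex 0 to vertex 3 is entry (0,3) of C⁵, where C is the adjacency matrix.
C² = [[1, 0, 0, 0, 0], [0, 2, 1, 1, 0], [0, 1, 2, 1, 0], [0, 1, 1, 2, 0], [0, 0, 0, 0, 1]]
C³ = [[0, 0, 0, 0, 1], [0, 2, 3, 3, 0], [0, 3, 2, 3, 0], [0, 3, 3, 2, 0], [1, 0, 0, 0, 0]]
C⁴ = [[1, 0, 0, 0, 0], [0, 6, 5, 5, 0], [0, 5, 6, 5, 0], [0, 5, 5, 6, 0], [0, 0, 0, 0, 1]]
C⁵ = [[0, 0, 0, 0, 1], [0, 10, 11, 11, 0], [0, 11, 10, 11, 0], [0, 11, 11, 10, 0], [1, 0, 0, 0, 0]]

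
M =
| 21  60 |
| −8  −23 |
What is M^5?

tr M = −2 and det M = −3, so the characteristic polynomial is λ² − (−2)λ + (−3) with roots −3 and 1.
Eigenvectors give P = [[5, 3], [−2, −1]] with P⁻¹ = [[−1, −3], [2, 5]], and M = P·diag(−3, 1)·P⁻¹.
Then M^5 = P·diag(−243, 1)·P⁻¹ = [[−1215, 3], [486, −1]] · [[−1, −3], [2, 5]] = [[1221, 3660], [−488, −1463]].

[[1221, 3660], [−488, −1463]]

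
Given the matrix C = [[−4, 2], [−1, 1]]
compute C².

[[14, −6], [3, −1]]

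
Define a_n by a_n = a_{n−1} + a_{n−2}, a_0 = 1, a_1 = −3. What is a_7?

With companion matrix Q = [[1, 1], [1, 0]], [a_n, a_{n−1}]ᵀ = Q·[a_{n−1}, a_{n−2}]ᵀ, so [a_7, a_6]ᵀ = Q^6·[a_1, a_0]ᵀ.
Q^6 = [[13, 8], [8, 5]], giving [a_7, a_6]ᵀ = [[−31], [−19]].

−31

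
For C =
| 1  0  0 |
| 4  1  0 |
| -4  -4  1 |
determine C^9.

[[1, 0, 0], [36, 1, 0], [-612, -36, 1]]

C = I + N where N = [[0, 0, 0], [4, 0, 0], [-4, -4, 0]] is strictly lower-triangular, so N^3 = 0.
(I + N)^9 = I + 9·N + 36·N^2 = [[1, 0, 0], [36, 1, 0], [-612, -36, 1]].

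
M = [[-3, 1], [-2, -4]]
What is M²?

[[7, -7], [14, 14]]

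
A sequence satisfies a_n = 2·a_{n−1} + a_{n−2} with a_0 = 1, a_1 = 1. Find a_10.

With companion matrix B = [[2, 1], [1, 0]], [a_n, a_{n−1}]ᵀ = B·[a_{n−1}, a_{n−2}]ᵀ, so [a_10, a_9]ᵀ = B⁹·[a_1, a_0]ᵀ.
B⁹ = [[2378, 985], [985, 408]], giving [a_10, a_9]ᵀ = [[3363], [1393]].

3363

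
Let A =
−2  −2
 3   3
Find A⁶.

[[−2, −2], [3, 3]]

A² = A (a projection; rank 1, trace 1), so A⁶ = A.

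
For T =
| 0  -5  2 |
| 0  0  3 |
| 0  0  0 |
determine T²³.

[[0, 0, 0], [0, 0, 0], [0, 0, 0]]

T is strictly triangular, hence nilpotent: T³ = 0, so T²³ = 0.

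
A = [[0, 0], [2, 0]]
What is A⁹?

A is strictly triangular, hence nilpotent: A² = 0, so A⁹ = 0.

[[0, 0], [0, 0]]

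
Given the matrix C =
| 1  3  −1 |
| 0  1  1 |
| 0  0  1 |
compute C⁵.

C = I + N where N = [[0, 3, −1], [0, 0, 1], [0, 0, 0]] is strictly upper-triangular, so N³ = 0.
(I + N)⁵ = I + 5·N + 10·N² = [[1, 15, 25], [0, 1, 5], [0, 0, 1]].

[[1, 15, 25], [0, 1, 5], [0, 0, 1]]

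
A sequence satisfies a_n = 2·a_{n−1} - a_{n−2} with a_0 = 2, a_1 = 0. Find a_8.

-14

With companion matrix T = [[2, -1], [1, 0]], [a_n, a_{n−1}]ᵀ = T·[a_{n−1}, a_{n−2}]ᵀ, so [a_8, a_7]ᵀ = T^7·[a_1, a_0]ᵀ.
T^7 = [[8, -7], [7, -6]], giving [a_8, a_7]ᵀ = [[-14], [-12]].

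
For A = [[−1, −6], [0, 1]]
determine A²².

A² = I (check: tr A = 0 and det A = −1), so A²² = I since 22 is even.

[[1, 0], [0, 1]]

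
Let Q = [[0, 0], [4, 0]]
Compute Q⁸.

Q is strictly triangular, hence nilpotent: Q² = 0, so Q⁸ = 0.

[[0, 0], [0, 0]]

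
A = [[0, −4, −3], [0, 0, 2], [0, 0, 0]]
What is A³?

[[0, 0, 0], [0, 0, 0], [0, 0, 0]]

A is strictly triangular, hence nilpotent: A³ = 0, so A³ = 0.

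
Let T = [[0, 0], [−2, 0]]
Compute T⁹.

T is strictly triangular, hence nilpotent: T² = 0, so T⁹ = 0.

[[0, 0], [0, 0]]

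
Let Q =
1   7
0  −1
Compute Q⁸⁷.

Q² = I (check: tr Q = 0 and det Q = −1), so Q⁸⁷ = Q since 87 is odd.

[[1, 7], [0, −1]]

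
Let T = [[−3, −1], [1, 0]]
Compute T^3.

[[−21, −8], [8, 3]]

T^2 = [[8, 3], [−3, −1]]
T^3 = [[−21, −8], [8, 3]]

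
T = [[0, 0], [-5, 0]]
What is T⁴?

[[0, 0], [0, 0]]

T is strictly triangular, hence nilpotent: T² = 0, so T⁴ = 0.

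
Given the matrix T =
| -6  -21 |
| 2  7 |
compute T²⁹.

[[-6, -21], [2, 7]]

T² = T (a projection; rank 1, trace 1), so T²⁹ = T.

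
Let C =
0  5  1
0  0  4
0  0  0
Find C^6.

[[0, 0, 0], [0, 0, 0], [0, 0, 0]]

C is strictly triangular, hence nilpotent: C^3 = 0, so C^6 = 0.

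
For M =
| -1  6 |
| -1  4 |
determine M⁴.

[[-29, 90], [-15, 46]]

tr M = 3 and det M = 2, so the characteristic polynomial is λ² − (3)λ + (2) with roots 2 and 1.
Eigenvectors give P = [[2, -3], [1, -1]] with P⁻¹ = [[-1, 3], [-1, 2]], and M = P·diag(2, 1)·P⁻¹.
Then M⁴ = P·diag(16, 1)·P⁻¹ = [[32, -3], [16, -1]] · [[-1, 3], [-1, 2]] = [[-29, 90], [-15, 46]].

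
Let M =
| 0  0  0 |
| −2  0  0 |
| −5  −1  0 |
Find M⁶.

[[0, 0, 0], [0, 0, 0], [0, 0, 0]]

M is strictly triangular, hence nilpotent: M³ = 0, so M⁶ = 0.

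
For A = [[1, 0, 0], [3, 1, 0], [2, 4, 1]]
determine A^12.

A = I + N where N = [[0, 0, 0], [3, 0, 0], [2, 4, 0]] is strictly lower-triangular, so N^3 = 0.
(I + N)^12 = I + 12·N + 66·N^2 = [[1, 0, 0], [36, 1, 0], [816, 48, 1]].

[[1, 0, 0], [36, 1, 0], [816, 48, 1]]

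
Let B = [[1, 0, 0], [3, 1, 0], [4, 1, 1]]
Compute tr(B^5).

B = I + N where N = [[0, 0, 0], [3, 0, 0], [4, 1, 0]] is strictly lower-triangular, so N^3 = 0.
(I + N)^5 = I + 5·N + 10·N^2 = [[1, 0, 0], [15, 1, 0], [50, 5, 1]].

3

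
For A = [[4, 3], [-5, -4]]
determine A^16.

[[1, 0], [0, 1]]

A² = I (check: tr A = 0 and det A = -1), so A^16 = I since 16 is even.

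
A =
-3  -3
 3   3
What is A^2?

[[0, 0], [0, 0]]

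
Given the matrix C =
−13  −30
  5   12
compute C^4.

tr C = −1 and det C = −6, so the characteristic polynomial is λ² − (−1)λ + (−6) with roots 2 and −3.
Eigenvectors give P = [[−2, −3], [1, 1]] with P⁻¹ = [[1, 3], [−1, −2]], and C = P·diag(2, −3)·P⁻¹.
Then C^4 = P·diag(16, 81)·P⁻¹ = [[−32, −243], [16, 81]] · [[1, 3], [−1, −2]] = [[211, 390], [−65, −114]].

[[211, 390], [−65, −114]]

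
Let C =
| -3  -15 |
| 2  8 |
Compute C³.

tr C = 5 and det C = 6, so the characteristic polynomial is λ² − (5)λ + (6) with roots 3 and 2.
Eigenvectors give P = [[-5, -3], [2, 1]] with P⁻¹ = [[1, 3], [-2, -5]], and C = P·diag(3, 2)·P⁻¹.
Then C³ = P·diag(27, 8)·P⁻¹ = [[-135, -24], [54, 8]] · [[1, 3], [-2, -5]] = [[-87, -285], [38, 122]].

[[-87, -285], [38, 122]]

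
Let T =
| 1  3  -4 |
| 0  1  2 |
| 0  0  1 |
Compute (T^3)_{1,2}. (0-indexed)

T = I + N where N = [[0, 3, -4], [0, 0, 2], [0, 0, 0]] is strictly upper-triangular, so N^3 = 0.
(I + N)^3 = I + 3·N + 3·N^2 = [[1, 9, 6], [0, 1, 6], [0, 0, 1]].

6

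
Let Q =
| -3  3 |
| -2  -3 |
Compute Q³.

Q² = [[3, -18], [12, 3]]
Q³ = [[27, 63], [-42, 27]]

[[27, 63], [-42, 27]]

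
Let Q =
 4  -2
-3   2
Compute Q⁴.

Q² = [[22, -12], [-18, 10]]
Q³ = [[124, -68], [-102, 56]]
Q⁴ = [[700, -384], [-576, 316]]

[[700, -384], [-576, 316]]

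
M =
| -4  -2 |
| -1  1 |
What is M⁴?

M² = [[18, 6], [3, 3]]
M³ = [[-78, -30], [-15, -3]]
M⁴ = [[342, 126], [63, 27]]

[[342, 126], [63, 27]]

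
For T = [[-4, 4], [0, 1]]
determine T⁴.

T² = [[16, -12], [0, 1]]
T³ = [[-64, 52], [0, 1]]
T⁴ = [[256, -204], [0, 1]]

[[256, -204], [0, 1]]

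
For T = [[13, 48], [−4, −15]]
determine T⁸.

tr T = −2 and det T = −3, so the characteristic polynomial is λ² − (−2)λ + (−3) with roots 1 and −3.
Eigenvectors give P = [[4, −3], [−1, 1]] with P⁻¹ = [[1, 3], [1, 4]], and T = P·diag(1, −3)·P⁻¹.
Then T⁸ = P·diag(1, 6561)·P⁻¹ = [[4, −19683], [−1, 6561]] · [[1, 3], [1, 4]] = [[−19679, −78720], [6560, 26241]].

[[−19679, −78720], [6560, 26241]]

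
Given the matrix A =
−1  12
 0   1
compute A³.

[[−1, 12], [0, 1]]

A² = I (check: tr A = 0 and det A = −1), so A³ = A since 3 is odd.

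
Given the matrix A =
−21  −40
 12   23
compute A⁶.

[[−3639, −7280], [2184, 4369]]

tr A = 2 and det A = −3, so the characteristic polynomial is λ² − (2)λ + (−3) with roots 3 and −1.
Eigenvectors give P = [[5, −2], [−3, 1]] with P⁻¹ = [[−1, −2], [−3, −5]], and A = P·diag(3, −1)·P⁻¹.
Then A⁶ = P·diag(729, 1)·P⁻¹ = [[3645, −2], [−2187, 1]] · [[−1, −2], [−3, −5]] = [[−3639, −7280], [2184, 4369]].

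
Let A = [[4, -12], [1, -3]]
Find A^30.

[[4, -12], [1, -3]]

A² = A (a projection; rank 1, trace 1), so A^30 = A.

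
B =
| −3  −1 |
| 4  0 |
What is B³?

B² = [[5, 3], [−12, −4]]
B³ = [[−3, −5], [20, 12]]

[[−3, −5], [20, 12]]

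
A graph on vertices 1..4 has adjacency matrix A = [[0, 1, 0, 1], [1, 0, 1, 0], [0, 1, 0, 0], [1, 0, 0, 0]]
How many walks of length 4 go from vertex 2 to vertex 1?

The number of length-4 walks from vertex 2 to vertex 1 is entry (2,1) of A^4, where A is the adjacency matrix.
A^2 = [[2, 0, 1, 0], [0, 2, 0, 1], [1, 0, 1, 0], [0, 1, 0, 1]]
A^3 = [[0, 3, 0, 2], [3, 0, 2, 0], [0, 2, 0, 1], [2, 0, 1, 0]]
A^4 = [[5, 0, 3, 0], [0, 5, 0, 3], [3, 0, 2, 0], [0, 3, 0, 2]]

0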